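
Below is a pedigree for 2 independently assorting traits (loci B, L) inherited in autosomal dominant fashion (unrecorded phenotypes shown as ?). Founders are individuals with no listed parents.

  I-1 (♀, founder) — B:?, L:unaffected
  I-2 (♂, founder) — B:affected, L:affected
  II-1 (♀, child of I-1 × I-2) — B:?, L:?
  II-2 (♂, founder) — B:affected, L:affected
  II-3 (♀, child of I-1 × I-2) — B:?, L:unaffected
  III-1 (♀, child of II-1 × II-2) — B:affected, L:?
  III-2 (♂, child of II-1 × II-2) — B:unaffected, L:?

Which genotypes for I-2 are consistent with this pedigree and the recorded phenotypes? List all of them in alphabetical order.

B/I-1 ? ·: bb|Bb|BB
B/I-2 aff ·: Bb|BB
B/II-1 ? I-1×I-2: bb|Bb
B/II-2 aff ·: Bb
B/II-3 ? I-1×I-2: bb|Bb|BB
B/III-1 aff II-1×II-2: Bb|BB
B/III-2 un II-1×II-2: bb
⇒ B over [I-1,I-2,II-1,II-2,II-3,III-1,III-2]: 25 consistent
L/I-1 un ·: ll
L/I-2 aff ·: Ll
L/II-1 ? I-1×I-2: ll|Ll
L/II-2 aff ·: Ll|LL
L/II-3 un I-1×I-2: ll
L/III-1 ? II-1×II-2: ll|Ll|LL
L/III-2 ? II-1×II-2: ll|Ll|LL
⇒ L over [I-1,I-2,II-1,II-2,II-3,III-1,III-2]: 18 consistent

I-2 ∈ {BB Ll, Bb Ll}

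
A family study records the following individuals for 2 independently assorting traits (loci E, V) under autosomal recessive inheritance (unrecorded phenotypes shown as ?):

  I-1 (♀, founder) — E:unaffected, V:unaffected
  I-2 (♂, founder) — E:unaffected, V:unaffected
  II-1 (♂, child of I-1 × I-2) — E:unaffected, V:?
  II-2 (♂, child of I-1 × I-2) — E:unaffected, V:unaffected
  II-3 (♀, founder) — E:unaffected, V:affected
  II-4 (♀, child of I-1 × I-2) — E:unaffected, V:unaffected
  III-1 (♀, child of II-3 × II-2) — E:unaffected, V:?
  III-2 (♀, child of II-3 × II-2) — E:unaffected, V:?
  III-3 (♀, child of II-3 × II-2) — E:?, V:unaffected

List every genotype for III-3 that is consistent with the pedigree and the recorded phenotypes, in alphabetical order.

III-3 ∈ {EE Vv, Ee Vv, ee Vv}

E/I-1 un ·: EE|Ee
E/I-2 un ·: EE|Ee
E/II-1 un I-1×I-2: EE|Ee
E/II-2 un I-1×I-2: EE|Ee
E/II-3 un ·: EE|Ee
E/II-4 un I-1×I-2: EE|Ee
E/III-1 un II-3×II-2: EE|Ee
E/III-2 un II-3×II-2: EE|Ee
E/III-3 ? II-3×II-2: EE|Ee|ee
⇒ E over [I-1,I-2,II-1,II-2,II-3,II-4,III-1,III-2,III-3]: 357 consistent
V/I-1 un ·: VV|Vv
V/I-2 un ·: VV|Vv
V/II-1 ? I-1×I-2: VV|Vv|vv
V/II-2 un I-1×I-2: VV|Vv
V/II-3 aff ·: vv
V/II-4 un I-1×I-2: VV|Vv
V/III-1 ? II-3×II-2: Vv|vv
V/III-2 ? II-3×II-2: Vv|vv
V/III-3 un II-3×II-2: Vv
⇒ V over [I-1,I-2,II-1,II-2,II-3,II-4,III-1,III-2,III-3]: 71 consistent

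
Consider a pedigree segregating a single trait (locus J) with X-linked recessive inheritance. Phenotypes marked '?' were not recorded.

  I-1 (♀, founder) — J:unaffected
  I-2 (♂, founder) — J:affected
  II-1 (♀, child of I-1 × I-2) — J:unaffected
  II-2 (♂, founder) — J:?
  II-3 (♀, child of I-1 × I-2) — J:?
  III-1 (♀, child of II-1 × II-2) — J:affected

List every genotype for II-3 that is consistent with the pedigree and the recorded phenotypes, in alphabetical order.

II-3 ∈ {X^JX^j, X^jX^j}

J/I-1 un ·: X^JX^J|X^JX^j
J/I-2 aff ·: X^jY
J/II-1 un I-1×I-2: X^JX^j
J/II-2 ? ·: X^jY
J/II-3 ? I-1×I-2: X^JX^j|X^jX^j
J/III-1 aff II-1×II-2: X^jX^j
⇒ J over [I-1,I-2,II-1,II-2,II-3,III-1]: 3 consistent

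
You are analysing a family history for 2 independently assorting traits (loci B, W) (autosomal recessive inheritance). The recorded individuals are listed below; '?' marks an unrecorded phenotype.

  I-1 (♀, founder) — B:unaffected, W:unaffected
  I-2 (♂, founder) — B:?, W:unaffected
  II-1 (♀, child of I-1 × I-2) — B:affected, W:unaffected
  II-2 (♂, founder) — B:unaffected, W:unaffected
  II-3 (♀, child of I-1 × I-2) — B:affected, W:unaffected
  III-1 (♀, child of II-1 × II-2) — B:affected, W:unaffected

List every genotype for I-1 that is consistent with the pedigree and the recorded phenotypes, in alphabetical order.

B/I-1 un ·: Bb
B/I-2 ? ·: Bb|bb
B/II-1 aff I-1×I-2: bb
B/II-2 un ·: Bb
B/II-3 aff I-1×I-2: bb
B/III-1 aff II-1×II-2: bb
⇒ B over [I-1,I-2,II-1,II-2,II-3,III-1]: 2 consistent
W/I-1 un ·: WW|Ww
W/I-2 un ·: WW|Ww
W/II-1 un I-1×I-2: WW|Ww
W/II-2 un ·: WW|Ww
W/II-3 un I-1×I-2: WW|Ww
W/III-1 un II-1×II-2: WW|Ww
⇒ W over [I-1,I-2,II-1,II-2,II-3,III-1]: 45 consistent

I-1 ∈ {Bb WW, Bb Ww}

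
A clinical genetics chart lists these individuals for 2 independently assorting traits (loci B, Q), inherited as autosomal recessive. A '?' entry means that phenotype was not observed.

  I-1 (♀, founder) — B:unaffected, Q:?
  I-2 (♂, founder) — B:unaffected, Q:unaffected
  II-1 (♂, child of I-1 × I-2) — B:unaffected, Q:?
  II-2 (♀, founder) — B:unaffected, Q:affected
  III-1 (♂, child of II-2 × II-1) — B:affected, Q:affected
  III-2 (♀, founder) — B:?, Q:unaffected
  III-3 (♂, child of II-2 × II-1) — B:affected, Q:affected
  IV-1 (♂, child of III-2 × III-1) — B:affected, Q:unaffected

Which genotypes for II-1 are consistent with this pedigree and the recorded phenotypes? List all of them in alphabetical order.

II-1 ∈ {Bb Qq, Bb qq}

B/I-1 un ·: BB|Bb
B/I-2 un ·: BB|Bb
B/II-1 un I-1×I-2: Bb
B/II-2 un ·: Bb
B/III-1 aff II-2×II-1: bb
B/III-2 ? ·: Bb|bb
B/III-3 aff II-2×II-1: bb
B/IV-1 aff III-2×III-1: bb
⇒ B over [I-1,I-2,II-1,II-2,III-1,III-2,III-3,IV-1]: 6 consistent
Q/I-1 ? ·: QQ|Qq|qq
Q/I-2 un ·: QQ|Qq
Q/II-1 ? I-1×I-2: Qq|qq
Q/II-2 aff ·: qq
Q/III-1 aff II-2×II-1: qq
Q/III-2 un ·: QQ|Qq
Q/III-3 aff II-2×II-1: qq
Q/IV-1 un III-2×III-1: Qq
⇒ Q over [I-1,I-2,II-1,II-2,III-1,III-2,III-3,IV-1]: 14 consistent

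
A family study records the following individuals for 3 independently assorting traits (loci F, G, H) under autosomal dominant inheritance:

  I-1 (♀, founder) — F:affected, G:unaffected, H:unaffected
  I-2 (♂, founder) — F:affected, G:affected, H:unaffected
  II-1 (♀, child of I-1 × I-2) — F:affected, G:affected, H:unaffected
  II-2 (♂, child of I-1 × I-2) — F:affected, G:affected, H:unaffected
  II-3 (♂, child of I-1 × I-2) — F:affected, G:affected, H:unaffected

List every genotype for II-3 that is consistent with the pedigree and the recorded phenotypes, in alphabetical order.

F/I-1 aff ·: Ff|FF
F/I-2 aff ·: Ff|FF
F/II-1 aff I-1×I-2: Ff|FF
F/II-2 aff I-1×I-2: Ff|FF
F/II-3 aff I-1×I-2: Ff|FF
⇒ F over [I-1,I-2,II-1,II-2,II-3]: 25 consistent
G/I-1 un ·: gg
G/I-2 aff ·: Gg|GG
G/II-1 aff I-1×I-2: Gg
G/II-2 aff I-1×I-2: Gg
G/II-3 aff I-1×I-2: Gg
⇒ G over [I-1,I-2,II-1,II-2,II-3]: 2 consistent
H/I-1 un ·: hh
H/I-2 un ·: hh
H/II-1 un I-1×I-2: hh
H/II-2 un I-1×I-2: hh
H/II-3 un I-1×I-2: hh
⇒ H over [I-1,I-2,II-1,II-2,II-3]: 1 consistent

II-3 ∈ {FF Gg hh, Ff Gg hh}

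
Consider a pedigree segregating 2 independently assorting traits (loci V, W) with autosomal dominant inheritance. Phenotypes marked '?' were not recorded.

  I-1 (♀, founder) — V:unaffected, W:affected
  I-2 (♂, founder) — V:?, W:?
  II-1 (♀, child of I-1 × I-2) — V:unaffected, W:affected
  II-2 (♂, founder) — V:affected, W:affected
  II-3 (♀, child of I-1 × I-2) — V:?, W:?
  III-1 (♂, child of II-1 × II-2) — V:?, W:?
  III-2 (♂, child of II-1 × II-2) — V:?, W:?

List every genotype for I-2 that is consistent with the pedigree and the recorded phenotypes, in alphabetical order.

V/I-1 un ·: vv
V/I-2 ? ·: vv|Vv
V/II-1 un I-1×I-2: vv
V/II-2 aff ·: Vv|VV
V/II-3 ? I-1×I-2: vv|Vv
V/III-1 ? II-1×II-2: vv|Vv
V/III-2 ? II-1×II-2: vv|Vv
⇒ V over [I-1,I-2,II-1,II-2,II-3,III-1,III-2]: 15 consistent
W/I-1 aff ·: Ww|WW
W/I-2 ? ·: ww|Ww|WW
W/II-1 aff I-1×I-2: Ww|WW
W/II-2 aff ·: Ww|WW
W/II-3 ? I-1×I-2: ww|Ww|WW
W/III-1 ? II-1×II-2: ww|Ww|WW
W/III-2 ? II-1×II-2: ww|Ww|WW
⇒ W over [I-1,I-2,II-1,II-2,II-3,III-1,III-2]: 170 consistent

I-2 ∈ {Vv WW, Vv Ww, Vv ww, vv WW, vv Ww, vv ww}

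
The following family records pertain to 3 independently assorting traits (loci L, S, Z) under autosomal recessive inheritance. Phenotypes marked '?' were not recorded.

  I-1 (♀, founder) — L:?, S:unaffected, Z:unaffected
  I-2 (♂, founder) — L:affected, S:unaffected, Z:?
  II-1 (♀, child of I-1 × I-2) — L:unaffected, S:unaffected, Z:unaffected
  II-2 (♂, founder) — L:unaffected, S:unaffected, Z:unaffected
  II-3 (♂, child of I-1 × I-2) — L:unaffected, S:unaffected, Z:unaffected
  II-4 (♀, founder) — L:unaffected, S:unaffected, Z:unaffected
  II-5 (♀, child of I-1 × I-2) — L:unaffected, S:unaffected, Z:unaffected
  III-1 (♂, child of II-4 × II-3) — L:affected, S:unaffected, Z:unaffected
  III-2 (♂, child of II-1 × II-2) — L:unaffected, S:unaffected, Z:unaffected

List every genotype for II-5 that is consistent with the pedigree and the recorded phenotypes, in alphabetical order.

L/I-1 ? ·: LL|Ll
L/I-2 aff ·: ll
L/II-1 un I-1×I-2: Ll
L/II-2 un ·: LL|Ll
L/II-3 un I-1×I-2: Ll
L/II-4 un ·: Ll
L/II-5 un I-1×I-2: Ll
L/III-1 aff II-4×II-3: ll
L/III-2 un II-1×II-2: LL|Ll
⇒ L over [I-1,I-2,II-1,II-2,II-3,II-4,II-5,III-1,III-2]: 8 consistent
S/I-1 un ·: SS|Ss
S/I-2 un ·: SS|Ss
S/II-1 un I-1×I-2: SS|Ss
S/II-2 un ·: SS|Ss
S/II-3 un I-1×I-2: SS|Ss
S/II-4 un ·: SS|Ss
S/II-5 un I-1×I-2: SS|Ss
S/III-1 un II-4×II-3: SS|Ss
S/III-2 un II-1×II-2: SS|Ss
⇒ S over [I-1,I-2,II-1,II-2,II-3,II-4,II-5,III-1,III-2]: 303 consistent
Z/I-1 un ·: ZZ|Zz
Z/I-2 ? ·: ZZ|Zz|zz
Z/II-1 un I-1×I-2: ZZ|Zz
Z/II-2 un ·: ZZ|Zz
Z/II-3 un I-1×I-2: ZZ|Zz
Z/II-4 un ·: ZZ|Zz
Z/II-5 un I-1×I-2: ZZ|Zz
Z/III-1 un II-4×II-3: ZZ|Zz
Z/III-2 un II-1×II-2: ZZ|Zz
⇒ Z over [I-1,I-2,II-1,II-2,II-3,II-4,II-5,III-1,III-2]: 335 consistent

II-5 ∈ {Ll SS ZZ, Ll SS Zz, Ll Ss ZZ, Ll Ss Zz}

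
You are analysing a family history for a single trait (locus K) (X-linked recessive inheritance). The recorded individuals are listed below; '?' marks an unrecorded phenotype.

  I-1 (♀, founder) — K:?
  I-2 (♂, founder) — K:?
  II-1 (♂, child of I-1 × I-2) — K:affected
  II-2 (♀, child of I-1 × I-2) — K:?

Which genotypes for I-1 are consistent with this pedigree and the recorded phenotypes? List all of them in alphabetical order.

K/I-1 ? ·: X^KX^k|X^kX^k
K/I-2 ? ·: X^KY|X^kY
K/II-1 aff I-1×I-2: X^kY
K/II-2 ? I-1×I-2: X^KX^K|X^KX^k|X^kX^k
⇒ K over [I-1,I-2,II-1,II-2]: 6 consistent

I-1 ∈ {X^KX^k, X^kX^k}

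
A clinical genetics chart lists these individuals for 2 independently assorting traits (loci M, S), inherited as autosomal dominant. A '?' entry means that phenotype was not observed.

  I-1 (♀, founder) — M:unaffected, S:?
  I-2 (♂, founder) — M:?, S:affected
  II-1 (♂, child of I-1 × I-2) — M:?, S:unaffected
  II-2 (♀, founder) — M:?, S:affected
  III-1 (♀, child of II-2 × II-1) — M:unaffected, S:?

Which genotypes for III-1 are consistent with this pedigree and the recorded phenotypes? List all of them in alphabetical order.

M/I-1 un ·: mm
M/I-2 ? ·: mm|Mm|MM
M/II-1 ? I-1×I-2: mm|Mm
M/II-2 ? ·: mm|Mm
M/III-1 un II-2×II-1: mm
⇒ M over [I-1,I-2,II-1,II-2,III-1]: 8 consistent
S/I-1 ? ·: ss|Ss
S/I-2 aff ·: Ss
S/II-1 un I-1×I-2: ss
S/II-2 aff ·: Ss|SS
S/III-1 ? II-2×II-1: ss|Ss
⇒ S over [I-1,I-2,II-1,II-2,III-1]: 6 consistent

III-1 ∈ {mm Ss, mm ss}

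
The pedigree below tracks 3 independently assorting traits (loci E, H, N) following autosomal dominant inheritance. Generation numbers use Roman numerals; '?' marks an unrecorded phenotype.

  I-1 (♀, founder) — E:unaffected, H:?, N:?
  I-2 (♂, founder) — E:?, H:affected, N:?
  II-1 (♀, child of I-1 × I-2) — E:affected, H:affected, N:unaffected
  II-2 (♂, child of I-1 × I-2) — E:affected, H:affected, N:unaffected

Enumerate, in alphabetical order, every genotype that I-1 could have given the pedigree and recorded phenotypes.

E/I-1 un ·: ee
E/I-2 ? ·: Ee|EE
E/II-1 aff I-1×I-2: Ee
E/II-2 aff I-1×I-2: Ee
⇒ E over [I-1,I-2,II-1,II-2]: 2 consistent
H/I-1 ? ·: hh|Hh|HH
H/I-2 aff ·: Hh|HH
H/II-1 aff I-1×I-2: Hh|HH
H/II-2 aff I-1×I-2: Hh|HH
⇒ H over [I-1,I-2,II-1,II-2]: 15 consistent
N/I-1 ? ·: nn|Nn
N/I-2 ? ·: nn|Nn
N/II-1 un I-1×I-2: nn
N/II-2 un I-1×I-2: nn
⇒ N over [I-1,I-2,II-1,II-2]: 4 consistent

I-1 ∈ {ee HH Nn, ee HH nn, ee Hh Nn, ee Hh nn, ee hh Nn, ee hh nn}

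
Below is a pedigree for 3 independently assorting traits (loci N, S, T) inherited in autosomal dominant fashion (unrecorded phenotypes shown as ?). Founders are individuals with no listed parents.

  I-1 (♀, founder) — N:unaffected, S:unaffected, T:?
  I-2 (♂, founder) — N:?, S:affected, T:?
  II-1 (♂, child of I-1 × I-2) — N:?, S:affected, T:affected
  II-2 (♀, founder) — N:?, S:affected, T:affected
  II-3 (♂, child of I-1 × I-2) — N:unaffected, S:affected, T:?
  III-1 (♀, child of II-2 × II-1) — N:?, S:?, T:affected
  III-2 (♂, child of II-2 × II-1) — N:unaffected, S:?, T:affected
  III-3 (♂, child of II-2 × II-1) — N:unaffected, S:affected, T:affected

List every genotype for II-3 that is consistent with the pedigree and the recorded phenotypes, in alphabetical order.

N/I-1 un ·: nn
N/I-2 ? ·: nn|Nn
N/II-1 ? I-1×I-2: nn|Nn
N/II-2 ? ·: nn|Nn
N/II-3 un I-1×I-2: nn
N/III-1 ? II-2×II-1: nn|Nn|NN
N/III-2 un II-2×II-1: nn
N/III-3 un II-2×II-1: nn
⇒ N over [I-1,I-2,II-1,II-2,II-3,III-1,III-2,III-3]: 11 consistent
S/I-1 un ·: ss
S/I-2 aff ·: Ss|SS
S/II-1 aff I-1×I-2: Ss
S/II-2 aff ·: Ss|SS
S/II-3 aff I-1×I-2: Ss
S/III-1 ? II-2×II-1: ss|Ss|SS
S/III-2 ? II-2×II-1: ss|Ss|SS
S/III-3 aff II-2×II-1: Ss|SS
⇒ S over [I-1,I-2,II-1,II-2,II-3,III-1,III-2,III-3]: 52 consistent
T/I-1 ? ·: tt|Tt|TT
T/I-2 ? ·: tt|Tt|TT
T/II-1 aff I-1×I-2: Tt|TT
T/II-2 aff ·: Tt|TT
T/II-3 ? I-1×I-2: tt|Tt|TT
T/III-1 aff II-2×II-1: Tt|TT
T/III-2 aff II-2×II-1: Tt|TT
T/III-3 aff II-2×II-1: Tt|TT
⇒ T over [I-1,I-2,II-1,II-2,II-3,III-1,III-2,III-3]: 280 consistent

II-3 ∈ {nn Ss TT, nn Ss Tt, nn Ss tt}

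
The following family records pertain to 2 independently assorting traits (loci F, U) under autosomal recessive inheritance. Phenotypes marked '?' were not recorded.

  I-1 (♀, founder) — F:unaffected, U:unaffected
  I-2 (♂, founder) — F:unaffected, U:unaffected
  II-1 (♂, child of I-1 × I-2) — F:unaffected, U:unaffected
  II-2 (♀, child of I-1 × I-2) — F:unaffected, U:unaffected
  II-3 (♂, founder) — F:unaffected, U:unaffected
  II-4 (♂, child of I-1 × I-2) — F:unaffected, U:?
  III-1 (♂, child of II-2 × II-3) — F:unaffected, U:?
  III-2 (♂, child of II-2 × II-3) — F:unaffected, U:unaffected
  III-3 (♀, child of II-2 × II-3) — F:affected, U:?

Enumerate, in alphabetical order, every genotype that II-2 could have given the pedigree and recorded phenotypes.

F/I-1 un ·: FF|Ff
F/I-2 un ·: FF|Ff
F/II-1 un I-1×I-2: FF|Ff
F/II-2 un I-1×I-2: Ff
F/II-3 un ·: Ff
F/II-4 un I-1×I-2: FF|Ff
F/III-1 un II-2×II-3: FF|Ff
F/III-2 un II-2×II-3: FF|Ff
F/III-3 aff II-2×II-3: ff
⇒ F over [I-1,I-2,II-1,II-2,II-3,II-4,III-1,III-2,III-3]: 48 consistent
U/I-1 un ·: UU|Uu
U/I-2 un ·: UU|Uu
U/II-1 un I-1×I-2: UU|Uu
U/II-2 un I-1×I-2: UU|Uu
U/II-3 un ·: UU|Uu
U/II-4 ? I-1×I-2: UU|Uu|uu
U/III-1 ? II-2×II-3: UU|Uu|uu
U/III-2 un II-2×II-3: UU|Uu
U/III-3 ? II-2×II-3: UU|Uu|uu
⇒ U over [I-1,I-2,II-1,II-2,II-3,II-4,III-1,III-2,III-3]: 499 consistent

II-2 ∈ {Ff UU, Ff Uu}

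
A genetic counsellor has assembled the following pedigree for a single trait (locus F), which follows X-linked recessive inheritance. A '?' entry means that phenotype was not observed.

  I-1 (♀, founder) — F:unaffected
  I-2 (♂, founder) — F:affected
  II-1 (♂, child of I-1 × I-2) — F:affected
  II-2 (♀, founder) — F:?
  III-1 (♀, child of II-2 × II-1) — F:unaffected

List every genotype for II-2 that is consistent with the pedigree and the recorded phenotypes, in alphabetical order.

II-2 ∈ {X^FX^F, X^FX^f}

F/I-1 un ·: X^FX^f
F/I-2 aff ·: X^fY
F/II-1 aff I-1×I-2: X^fY
F/II-2 ? ·: X^FX^F|X^FX^f
F/III-1 un II-2×II-1: X^FX^f
⇒ F over [I-1,I-2,II-1,II-2,III-1]: 2 consistent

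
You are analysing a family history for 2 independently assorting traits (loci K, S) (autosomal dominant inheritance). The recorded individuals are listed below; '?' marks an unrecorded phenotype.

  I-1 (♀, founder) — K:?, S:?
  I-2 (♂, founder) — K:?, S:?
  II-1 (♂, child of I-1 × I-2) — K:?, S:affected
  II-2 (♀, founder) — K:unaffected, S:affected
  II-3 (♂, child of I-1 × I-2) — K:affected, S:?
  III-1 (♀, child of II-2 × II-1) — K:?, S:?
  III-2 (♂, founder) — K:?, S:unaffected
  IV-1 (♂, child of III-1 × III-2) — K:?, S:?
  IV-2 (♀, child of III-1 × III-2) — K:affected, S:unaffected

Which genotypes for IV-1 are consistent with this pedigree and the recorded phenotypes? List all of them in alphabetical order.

K/I-1 ? ·: kk|Kk|KK
K/I-2 ? ·: kk|Kk|KK
K/II-1 ? I-1×I-2: kk|Kk|KK
K/II-2 un ·: kk
K/II-3 aff I-1×I-2: Kk|KK
K/III-1 ? II-2×II-1: kk|Kk
K/III-2 ? ·: kk|Kk|KK
K/IV-1 ? III-1×III-2: kk|Kk|KK
K/IV-2 aff III-1×III-2: Kk|KK
⇒ K over [I-1,I-2,II-1,II-2,II-3,III-1,III-2,IV-1,IV-2]: 246 consistent
S/I-1 ? ·: ss|Ss|SS
S/I-2 ? ·: ss|Ss|SS
S/II-1 aff I-1×I-2: Ss|SS
S/II-2 aff ·: Ss|SS
S/II-3 ? I-1×I-2: ss|Ss|SS
S/III-1 ? II-2×II-1: ss|Ss
S/III-2 un ·: ss
S/IV-1 ? III-1×III-2: ss|Ss
S/IV-2 un III-1×III-2: ss
⇒ S over [I-1,I-2,II-1,II-2,II-3,III-1,III-2,IV-1,IV-2]: 81 consistent

IV-1 ∈ {KK Ss, KK ss, Kk Ss, Kk ss, kk Ss, kk ss}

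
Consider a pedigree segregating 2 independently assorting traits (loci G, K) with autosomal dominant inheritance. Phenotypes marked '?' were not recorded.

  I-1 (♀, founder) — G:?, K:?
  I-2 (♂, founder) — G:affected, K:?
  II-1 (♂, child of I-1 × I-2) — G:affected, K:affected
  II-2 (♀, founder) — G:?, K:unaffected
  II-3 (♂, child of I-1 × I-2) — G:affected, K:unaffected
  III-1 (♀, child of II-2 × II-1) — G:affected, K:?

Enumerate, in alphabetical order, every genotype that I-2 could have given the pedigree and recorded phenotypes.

G/I-1 ? ·: gg|Gg|GG
G/I-2 aff ·: Gg|GG
G/II-1 aff I-1×I-2: Gg|GG
G/II-2 ? ·: gg|Gg|GG
G/II-3 aff I-1×I-2: Gg|GG
G/III-1 aff II-2×II-1: Gg|GG
⇒ G over [I-1,I-2,II-1,II-2,II-3,III-1]: 68 consistent
K/I-1 ? ·: kk|Kk
K/I-2 ? ·: kk|Kk
K/II-1 aff I-1×I-2: Kk|KK
K/II-2 un ·: kk
K/II-3 un I-1×I-2: kk
K/III-1 ? II-2×II-1: kk|Kk
⇒ K over [I-1,I-2,II-1,II-2,II-3,III-1]: 7 consistent

I-2 ∈ {GG Kk, GG kk, Gg Kk, Gg kk}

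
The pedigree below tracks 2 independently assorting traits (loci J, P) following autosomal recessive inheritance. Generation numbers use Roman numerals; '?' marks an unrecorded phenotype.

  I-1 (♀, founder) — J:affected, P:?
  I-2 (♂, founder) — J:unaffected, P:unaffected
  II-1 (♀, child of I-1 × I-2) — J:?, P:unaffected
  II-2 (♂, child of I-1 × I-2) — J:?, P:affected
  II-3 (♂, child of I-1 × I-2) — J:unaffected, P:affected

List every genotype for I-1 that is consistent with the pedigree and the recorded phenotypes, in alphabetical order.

I-1 ∈ {jj Pp, jj pp}

J/I-1 aff ·: jj
J/I-2 un ·: JJ|Jj
J/II-1 ? I-1×I-2: Jj|jj
J/II-2 ? I-1×I-2: Jj|jj
J/II-3 un I-1×I-2: Jj
⇒ J over [I-1,I-2,II-1,II-2,II-3]: 5 consistent
P/I-1 ? ·: Pp|pp
P/I-2 un ·: Pp
P/II-1 un I-1×I-2: PP|Pp
P/II-2 aff I-1×I-2: pp
P/II-3 aff I-1×I-2: pp
⇒ P over [I-1,I-2,II-1,II-2,II-3]: 3 consistent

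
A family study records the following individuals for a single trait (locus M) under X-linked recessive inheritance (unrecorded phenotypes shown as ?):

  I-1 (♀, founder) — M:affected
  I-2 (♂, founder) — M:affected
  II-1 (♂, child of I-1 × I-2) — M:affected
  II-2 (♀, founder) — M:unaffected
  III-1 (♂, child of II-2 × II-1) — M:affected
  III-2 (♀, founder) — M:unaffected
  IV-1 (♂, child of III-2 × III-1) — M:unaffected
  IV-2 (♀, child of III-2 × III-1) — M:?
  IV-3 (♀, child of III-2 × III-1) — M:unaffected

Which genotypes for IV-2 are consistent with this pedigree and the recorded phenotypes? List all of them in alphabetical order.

IV-2 ∈ {X^MX^m, X^mX^m}

M/I-1 aff ·: X^mX^m
M/I-2 aff ·: X^mY
M/II-1 aff I-1×I-2: X^mY
M/II-2 un ·: X^MX^m
M/III-1 aff II-2×II-1: X^mY
M/III-2 un ·: X^MX^M|X^MX^m
M/IV-1 un III-2×III-1: X^MY
M/IV-2 ? III-2×III-1: X^MX^m|X^mX^m
M/IV-3 un III-2×III-1: X^MX^m
⇒ M over [I-1,I-2,II-1,II-2,III-1,III-2,IV-1,IV-2,IV-3]: 3 consistent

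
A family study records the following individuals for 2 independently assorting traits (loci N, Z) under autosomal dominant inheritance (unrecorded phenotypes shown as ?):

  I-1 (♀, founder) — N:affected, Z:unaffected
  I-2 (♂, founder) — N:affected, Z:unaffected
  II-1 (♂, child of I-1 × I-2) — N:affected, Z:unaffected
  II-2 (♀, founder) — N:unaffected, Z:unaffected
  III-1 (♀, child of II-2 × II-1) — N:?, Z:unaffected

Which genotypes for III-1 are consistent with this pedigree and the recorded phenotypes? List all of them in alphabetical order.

N/I-1 aff ·: Nn|NN
N/I-2 aff ·: Nn|NN
N/II-1 aff I-1×I-2: Nn|NN
N/II-2 un ·: nn
N/III-1 ? II-2×II-1: nn|Nn
⇒ N over [I-1,I-2,II-1,II-2,III-1]: 10 consistent
Z/I-1 un ·: zz
Z/I-2 un ·: zz
Z/II-1 un I-1×I-2: zz
Z/II-2 un ·: zz
Z/III-1 un II-2×II-1: zz
⇒ Z over [I-1,I-2,II-1,II-2,III-1]: 1 consistent

III-1 ∈ {Nn zz, nn zz}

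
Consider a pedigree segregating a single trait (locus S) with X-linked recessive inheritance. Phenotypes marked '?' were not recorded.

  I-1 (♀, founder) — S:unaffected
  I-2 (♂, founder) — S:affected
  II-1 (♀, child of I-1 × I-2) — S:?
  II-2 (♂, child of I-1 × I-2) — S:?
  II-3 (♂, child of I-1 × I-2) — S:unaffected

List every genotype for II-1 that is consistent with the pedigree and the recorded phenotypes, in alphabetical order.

II-1 ∈ {X^SX^s, X^sX^s}

S/I-1 un ·: X^SX^S|X^SX^s
S/I-2 aff ·: X^sY
S/II-1 ? I-1×I-2: X^SX^s|X^sX^s
S/II-2 ? I-1×I-2: X^SY|X^sY
S/II-3 un I-1×I-2: X^SY
⇒ S over [I-1,I-2,II-1,II-2,II-3]: 5 consistent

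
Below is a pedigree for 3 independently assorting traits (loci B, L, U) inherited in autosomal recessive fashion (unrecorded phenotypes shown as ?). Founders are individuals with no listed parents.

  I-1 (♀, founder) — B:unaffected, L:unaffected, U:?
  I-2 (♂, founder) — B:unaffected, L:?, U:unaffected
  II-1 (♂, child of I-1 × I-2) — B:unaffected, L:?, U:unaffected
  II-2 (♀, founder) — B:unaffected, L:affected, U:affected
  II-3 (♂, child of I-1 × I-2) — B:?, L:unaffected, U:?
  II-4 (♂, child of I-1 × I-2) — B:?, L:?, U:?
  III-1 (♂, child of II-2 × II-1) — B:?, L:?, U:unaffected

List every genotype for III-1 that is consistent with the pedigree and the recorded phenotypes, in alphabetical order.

III-1 ∈ {BB Ll Uu, BB ll Uu, Bb Ll Uu, Bb ll Uu, bb Ll Uu, bb ll Uu}

B/I-1 un ·: BB|Bb
B/I-2 un ·: BB|Bb
B/II-1 un I-1×I-2: BB|Bb
B/II-2 un ·: BB|Bb
B/II-3 ? I-1×I-2: BB|Bb|bb
B/II-4 ? I-1×I-2: BB|Bb|bb
B/III-1 ? II-2×II-1: BB|Bb|bb
⇒ B over [I-1,I-2,II-1,II-2,II-3,II-4,III-1]: 139 consistent
L/I-1 un ·: LL|Ll
L/I-2 ? ·: LL|Ll|ll
L/II-1 ? I-1×I-2: LL|Ll|ll
L/II-2 aff ·: ll
L/II-3 un I-1×I-2: LL|Ll
L/II-4 ? I-1×I-2: LL|Ll|ll
L/III-1 ? II-2×II-1: Ll|ll
⇒ L over [I-1,I-2,II-1,II-2,II-3,II-4,III-1]: 57 consistent
U/I-1 ? ·: UU|Uu|uu
U/I-2 un ·: UU|Uu
U/II-1 un I-1×I-2: UU|Uu
U/II-2 aff ·: uu
U/II-3 ? I-1×I-2: UU|Uu|uu
U/II-4 ? I-1×I-2: UU|Uu|uu
U/III-1 un II-2×II-1: Uu
⇒ U over [I-1,I-2,II-1,II-2,II-3,II-4,III-1]: 40 consistent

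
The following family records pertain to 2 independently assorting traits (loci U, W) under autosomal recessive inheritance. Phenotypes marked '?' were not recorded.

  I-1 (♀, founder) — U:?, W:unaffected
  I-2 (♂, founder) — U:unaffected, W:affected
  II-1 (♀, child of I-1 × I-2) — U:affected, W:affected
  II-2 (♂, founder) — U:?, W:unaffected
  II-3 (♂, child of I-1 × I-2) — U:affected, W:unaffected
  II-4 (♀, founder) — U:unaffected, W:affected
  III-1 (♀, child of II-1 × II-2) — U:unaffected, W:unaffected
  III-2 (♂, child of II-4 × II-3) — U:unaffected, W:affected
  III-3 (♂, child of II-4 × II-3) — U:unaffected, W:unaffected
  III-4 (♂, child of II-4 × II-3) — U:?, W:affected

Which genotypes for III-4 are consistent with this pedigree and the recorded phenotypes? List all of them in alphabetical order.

III-4 ∈ {Uu ww, uu ww}

U/I-1 ? ·: Uu|uu
U/I-2 un ·: Uu
U/II-1 aff I-1×I-2: uu
U/II-2 ? ·: UU|Uu
U/II-3 aff I-1×I-2: uu
U/II-4 un ·: UU|Uu
U/III-1 un II-1×II-2: Uu
U/III-2 un II-4×II-3: Uu
U/III-3 un II-4×II-3: Uu
U/III-4 ? II-4×II-3: Uu|uu
⇒ U over [I-1,I-2,II-1,II-2,II-3,II-4,III-1,III-2,III-3,III-4]: 12 consistent
W/I-1 un ·: Ww
W/I-2 aff ·: ww
W/II-1 aff I-1×I-2: ww
W/II-2 un ·: WW|Ww
W/II-3 un I-1×I-2: Ww
W/II-4 aff ·: ww
W/III-1 un II-1×II-2: Ww
W/III-2 aff II-4×II-3: ww
W/III-3 un II-4×II-3: Ww
W/III-4 aff II-4×II-3: ww
⇒ W over [I-1,I-2,II-1,II-2,II-3,II-4,III-1,III-2,III-3,III-4]: 2 consistent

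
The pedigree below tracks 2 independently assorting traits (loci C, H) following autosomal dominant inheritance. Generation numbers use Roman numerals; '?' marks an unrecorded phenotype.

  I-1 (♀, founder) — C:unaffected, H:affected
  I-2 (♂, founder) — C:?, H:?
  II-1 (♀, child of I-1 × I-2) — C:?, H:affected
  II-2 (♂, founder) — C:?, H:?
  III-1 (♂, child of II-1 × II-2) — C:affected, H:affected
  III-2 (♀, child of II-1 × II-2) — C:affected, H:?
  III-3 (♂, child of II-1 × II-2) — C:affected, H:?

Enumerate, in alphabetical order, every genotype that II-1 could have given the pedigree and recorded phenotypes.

C/I-1 un ·: cc
C/I-2 ? ·: cc|Cc|CC
C/II-1 ? I-1×I-2: cc|Cc
C/II-2 ? ·: cc|Cc|CC
C/III-1 aff II-1×II-2: Cc|CC
C/III-2 aff II-1×II-2: Cc|CC
C/III-3 aff II-1×II-2: Cc|CC
⇒ C over [I-1,I-2,II-1,II-2,III-1,III-2,III-3]: 38 consistent
H/I-1 aff ·: Hh|HH
H/I-2 ? ·: hh|Hh|HH
H/II-1 aff I-1×I-2: Hh|HH
H/II-2 ? ·: hh|Hh|HH
H/III-1 aff II-1×II-2: Hh|HH
H/III-2 ? II-1×II-2: hh|Hh|HH
H/III-3 ? II-1×II-2: hh|Hh|HH
⇒ H over [I-1,I-2,II-1,II-2,III-1,III-2,III-3]: 190 consistent

II-1 ∈ {Cc HH, Cc Hh, cc HH, cc Hh}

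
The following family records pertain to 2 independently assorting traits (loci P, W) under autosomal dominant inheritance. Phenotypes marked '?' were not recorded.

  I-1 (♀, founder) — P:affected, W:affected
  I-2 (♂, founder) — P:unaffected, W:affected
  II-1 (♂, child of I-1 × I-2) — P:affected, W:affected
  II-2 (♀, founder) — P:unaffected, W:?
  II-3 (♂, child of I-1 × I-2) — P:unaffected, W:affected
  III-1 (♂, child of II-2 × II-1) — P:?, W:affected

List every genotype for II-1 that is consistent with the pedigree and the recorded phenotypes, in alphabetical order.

II-1 ∈ {Pp WW, Pp Ww}

P/I-1 aff ·: Pp
P/I-2 un ·: pp
P/II-1 aff I-1×I-2: Pp
P/II-2 un ·: pp
P/II-3 un I-1×I-2: pp
P/III-1 ? II-2×II-1: pp|Pp
⇒ P over [I-1,I-2,II-1,II-2,II-3,III-1]: 2 consistent
W/I-1 aff ·: Ww|WW
W/I-2 aff ·: Ww|WW
W/II-1 aff I-1×I-2: Ww|WW
W/II-2 ? ·: ww|Ww|WW
W/II-3 aff I-1×I-2: Ww|WW
W/III-1 aff II-2×II-1: Ww|WW
⇒ W over [I-1,I-2,II-1,II-2,II-3,III-1]: 58 consistent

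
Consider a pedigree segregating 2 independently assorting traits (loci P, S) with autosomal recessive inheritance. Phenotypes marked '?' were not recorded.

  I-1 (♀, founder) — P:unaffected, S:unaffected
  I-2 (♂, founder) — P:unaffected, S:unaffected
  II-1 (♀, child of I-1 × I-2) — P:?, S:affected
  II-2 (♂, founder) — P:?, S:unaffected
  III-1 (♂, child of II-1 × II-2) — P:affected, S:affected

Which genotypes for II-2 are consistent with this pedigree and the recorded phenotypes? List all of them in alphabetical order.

II-2 ∈ {Pp Ss, pp Ss}

P/I-1 un ·: PP|Pp
P/I-2 un ·: PP|Pp
P/II-1 ? I-1×I-2: Pp|pp
P/II-2 ? ·: Pp|pp
P/III-1 aff II-1×II-2: pp
⇒ P over [I-1,I-2,II-1,II-2,III-1]: 8 consistent
S/I-1 un ·: Ss
S/I-2 un ·: Ss
S/II-1 aff I-1×I-2: ss
S/II-2 un ·: Ss
S/III-1 aff II-1×II-2: ss
⇒ S over [I-1,I-2,II-1,II-2,III-1]: 1 consistent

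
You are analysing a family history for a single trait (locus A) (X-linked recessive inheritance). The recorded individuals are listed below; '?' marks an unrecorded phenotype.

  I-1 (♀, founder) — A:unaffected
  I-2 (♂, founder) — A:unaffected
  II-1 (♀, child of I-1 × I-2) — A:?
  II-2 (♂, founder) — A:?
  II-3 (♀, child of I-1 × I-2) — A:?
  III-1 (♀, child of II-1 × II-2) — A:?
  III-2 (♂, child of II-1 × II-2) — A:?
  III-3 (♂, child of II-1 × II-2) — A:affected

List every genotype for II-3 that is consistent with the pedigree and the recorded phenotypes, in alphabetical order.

A/I-1 un ·: X^AX^a
A/I-2 un ·: X^AY
A/II-1 ? I-1×I-2: X^AX^a
A/II-2 ? ·: X^AY|X^aY
A/II-3 ? I-1×I-2: X^AX^A|X^AX^a
A/III-1 ? II-1×II-2: X^AX^A|X^AX^a|X^aX^a
A/III-2 ? II-1×II-2: X^AY|X^aY
A/III-3 aff II-1×II-2: X^aY
⇒ A over [I-1,I-2,II-1,II-2,II-3,III-1,III-2,III-3]: 16 consistent

II-3 ∈ {X^AX^A, X^AX^a}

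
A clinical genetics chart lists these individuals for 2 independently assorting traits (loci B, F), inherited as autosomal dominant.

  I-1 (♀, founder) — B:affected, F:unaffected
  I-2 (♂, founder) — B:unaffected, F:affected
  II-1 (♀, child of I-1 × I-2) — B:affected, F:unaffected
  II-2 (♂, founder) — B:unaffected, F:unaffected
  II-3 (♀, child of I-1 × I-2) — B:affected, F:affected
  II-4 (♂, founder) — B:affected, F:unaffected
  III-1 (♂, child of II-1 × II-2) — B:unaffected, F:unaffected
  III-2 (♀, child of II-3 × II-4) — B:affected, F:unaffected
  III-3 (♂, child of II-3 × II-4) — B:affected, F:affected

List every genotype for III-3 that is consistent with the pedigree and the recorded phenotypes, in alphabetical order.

III-3 ∈ {BB Ff, Bb Ff}

B/I-1 aff ·: Bb|BB
B/I-2 un ·: bb
B/II-1 aff I-1×I-2: Bb
B/II-2 un ·: bb
B/II-3 aff I-1×I-2: Bb
B/II-4 aff ·: Bb|BB
B/III-1 un II-1×II-2: bb
B/III-2 aff II-3×II-4: Bb|BB
B/III-3 aff II-3×II-4: Bb|BB
⇒ B over [I-1,I-2,II-1,II-2,II-3,II-4,III-1,III-2,III-3]: 16 consistent
F/I-1 un ·: ff
F/I-2 aff ·: Ff
F/II-1 un I-1×I-2: ff
F/II-2 un ·: ff
F/II-3 aff I-1×I-2: Ff
F/II-4 un ·: ff
F/III-1 un II-1×II-2: ff
F/III-2 un II-3×II-4: ff
F/III-3 aff II-3×II-4: Ff
⇒ F over [I-1,I-2,II-1,II-2,II-3,II-4,III-1,III-2,III-3]: 1 consistent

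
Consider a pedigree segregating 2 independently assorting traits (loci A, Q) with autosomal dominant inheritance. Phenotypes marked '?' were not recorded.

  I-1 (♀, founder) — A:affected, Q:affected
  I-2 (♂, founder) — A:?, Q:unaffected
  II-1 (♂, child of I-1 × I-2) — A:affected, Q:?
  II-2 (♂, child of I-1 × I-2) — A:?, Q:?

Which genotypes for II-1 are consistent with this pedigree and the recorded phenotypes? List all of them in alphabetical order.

A/I-1 aff ·: Aa|AA
A/I-2 ? ·: aa|Aa|AA
A/II-1 aff I-1×I-2: Aa|AA
A/II-2 ? I-1×I-2: aa|Aa|AA
⇒ A over [I-1,I-2,II-1,II-2]: 18 consistent
Q/I-1 aff ·: Qq|QQ
Q/I-2 un ·: qq
Q/II-1 ? I-1×I-2: qq|Qq
Q/II-2 ? I-1×I-2: qq|Qq
⇒ Q over [I-1,I-2,II-1,II-2]: 5 consistent

II-1 ∈ {AA Qq, AA qq, Aa Qq, Aa qq}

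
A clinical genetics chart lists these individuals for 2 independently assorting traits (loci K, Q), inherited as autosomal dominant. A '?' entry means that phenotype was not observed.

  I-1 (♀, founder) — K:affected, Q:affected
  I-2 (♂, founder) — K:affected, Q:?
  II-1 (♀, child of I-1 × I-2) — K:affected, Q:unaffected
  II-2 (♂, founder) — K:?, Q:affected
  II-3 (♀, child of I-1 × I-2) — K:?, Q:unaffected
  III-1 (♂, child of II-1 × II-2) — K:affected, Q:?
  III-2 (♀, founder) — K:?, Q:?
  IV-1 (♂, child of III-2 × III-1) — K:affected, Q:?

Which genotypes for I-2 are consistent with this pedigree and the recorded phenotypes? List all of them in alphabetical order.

K/I-1 aff ·: Kk|KK
K/I-2 aff ·: Kk|KK
K/II-1 aff I-1×I-2: Kk|KK
K/II-2 ? ·: kk|Kk|KK
K/II-3 ? I-1×I-2: kk|Kk|KK
K/III-1 aff II-1×II-2: Kk|KK
K/III-2 ? ·: kk|Kk|KK
K/IV-1 aff III-2×III-1: Kk|KK
⇒ K over [I-1,I-2,II-1,II-2,II-3,III-1,III-2,IV-1]: 305 consistent
Q/I-1 aff ·: Qq
Q/I-2 ? ·: qq|Qq
Q/II-1 un I-1×I-2: qq
Q/II-2 aff ·: Qq|QQ
Q/II-3 un I-1×I-2: qq
Q/III-1 ? II-1×II-2: qq|Qq
Q/III-2 ? ·: qq|Qq|QQ
Q/IV-1 ? III-2×III-1: qq|Qq|QQ
⇒ Q over [I-1,I-2,II-1,II-2,II-3,III-1,III-2,IV-1]: 36 consistent

I-2 ∈ {KK Qq, KK qq, Kk Qq, Kk qq}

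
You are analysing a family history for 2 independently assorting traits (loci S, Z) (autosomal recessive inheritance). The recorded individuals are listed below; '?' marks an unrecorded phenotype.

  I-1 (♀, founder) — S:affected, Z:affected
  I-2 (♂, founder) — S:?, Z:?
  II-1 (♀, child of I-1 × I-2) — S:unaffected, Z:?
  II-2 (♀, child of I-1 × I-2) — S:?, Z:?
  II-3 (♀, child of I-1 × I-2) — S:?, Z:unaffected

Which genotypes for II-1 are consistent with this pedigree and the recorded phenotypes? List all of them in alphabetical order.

II-1 ∈ {Ss Zz, Ss zz}

S/I-1 aff ·: ss
S/I-2 ? ·: SS|Ss
S/II-1 un I-1×I-2: Ss
S/II-2 ? I-1×I-2: Ss|ss
S/II-3 ? I-1×I-2: Ss|ss
⇒ S over [I-1,I-2,II-1,II-2,II-3]: 5 consistent
Z/I-1 aff ·: zz
Z/I-2 ? ·: ZZ|Zz
Z/II-1 ? I-1×I-2: Zz|zz
Z/II-2 ? I-1×I-2: Zz|zz
Z/II-3 un I-1×I-2: Zz
⇒ Z over [I-1,I-2,II-1,II-2,II-3]: 5 consistent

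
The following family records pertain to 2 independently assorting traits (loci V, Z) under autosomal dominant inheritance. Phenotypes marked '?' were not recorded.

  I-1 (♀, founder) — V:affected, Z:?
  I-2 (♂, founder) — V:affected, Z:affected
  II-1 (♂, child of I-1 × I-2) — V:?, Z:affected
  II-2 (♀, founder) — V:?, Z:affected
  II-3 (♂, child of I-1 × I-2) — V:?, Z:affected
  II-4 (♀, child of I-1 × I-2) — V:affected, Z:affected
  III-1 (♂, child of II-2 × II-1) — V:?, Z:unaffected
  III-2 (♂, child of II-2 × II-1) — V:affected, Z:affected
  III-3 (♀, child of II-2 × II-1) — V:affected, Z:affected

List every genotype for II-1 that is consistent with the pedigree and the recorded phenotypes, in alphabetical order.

V/I-1 aff ·: Vv|VV
V/I-2 aff ·: Vv|VV
V/II-1 ? I-1×I-2: vv|Vv|VV
V/II-2 ? ·: vv|Vv|VV
V/II-3 ? I-1×I-2: vv|Vv|VV
V/II-4 aff I-1×I-2: Vv|VV
V/III-1 ? II-2×II-1: vv|Vv|VV
V/III-2 aff II-2×II-1: Vv|VV
V/III-3 aff II-2×II-1: Vv|VV
⇒ V over [I-1,I-2,II-1,II-2,II-3,II-4,III-1,III-2,III-3]: 476 consistent
Z/I-1 ? ·: zz|Zz|ZZ
Z/I-2 aff ·: Zz|ZZ
Z/II-1 aff I-1×I-2: Zz
Z/II-2 aff ·: Zz
Z/II-3 aff I-1×I-2: Zz|ZZ
Z/II-4 aff I-1×I-2: Zz|ZZ
Z/III-1 un II-2×II-1: zz
Z/III-2 aff II-2×II-1: Zz|ZZ
Z/III-3 aff II-2×II-1: Zz|ZZ
⇒ Z over [I-1,I-2,II-1,II-2,II-3,II-4,III-1,III-2,III-3]: 56 consistent

II-1 ∈ {VV Zz, Vv Zz, vv Zz}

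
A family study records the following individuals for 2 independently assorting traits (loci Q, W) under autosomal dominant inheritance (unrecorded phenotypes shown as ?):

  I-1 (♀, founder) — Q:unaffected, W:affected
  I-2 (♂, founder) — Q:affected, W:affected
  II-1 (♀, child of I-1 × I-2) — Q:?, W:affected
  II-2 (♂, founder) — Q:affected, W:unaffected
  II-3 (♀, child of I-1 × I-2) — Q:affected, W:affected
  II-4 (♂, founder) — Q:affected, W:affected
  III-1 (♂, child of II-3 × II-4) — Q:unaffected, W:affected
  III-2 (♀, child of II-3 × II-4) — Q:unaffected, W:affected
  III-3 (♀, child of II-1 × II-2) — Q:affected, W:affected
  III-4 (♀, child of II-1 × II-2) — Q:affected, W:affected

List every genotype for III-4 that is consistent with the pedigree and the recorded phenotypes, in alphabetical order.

III-4 ∈ {QQ Ww, Qq Ww}

Q/I-1 un ·: qq
Q/I-2 aff ·: Qq|QQ
Q/II-1 ? I-1×I-2: qq|Qq
Q/II-2 aff ·: Qq|QQ
Q/II-3 aff I-1×I-2: Qq
Q/II-4 aff ·: Qq
Q/III-1 un II-3×II-4: qq
Q/III-2 un II-3×II-4: qq
Q/III-3 aff II-1×II-2: Qq|QQ
Q/III-4 aff II-1×II-2: Qq|QQ
⇒ Q over [I-1,I-2,II-1,II-2,II-3,II-4,III-1,III-2,III-3,III-4]: 18 consistent
W/I-1 aff ·: Ww|WW
W/I-2 aff ·: Ww|WW
W/II-1 aff I-1×I-2: Ww|WW
W/II-2 un ·: ww
W/II-3 aff I-1×I-2: Ww|WW
W/II-4 aff ·: Ww|WW
W/III-1 aff II-3×II-4: Ww|WW
W/III-2 aff II-3×II-4: Ww|WW
W/III-3 aff II-1×II-2: Ww
W/III-4 aff II-1×II-2: Ww
⇒ W over [I-1,I-2,II-1,II-2,II-3,II-4,III-1,III-2,III-3,III-4]: 83 consistent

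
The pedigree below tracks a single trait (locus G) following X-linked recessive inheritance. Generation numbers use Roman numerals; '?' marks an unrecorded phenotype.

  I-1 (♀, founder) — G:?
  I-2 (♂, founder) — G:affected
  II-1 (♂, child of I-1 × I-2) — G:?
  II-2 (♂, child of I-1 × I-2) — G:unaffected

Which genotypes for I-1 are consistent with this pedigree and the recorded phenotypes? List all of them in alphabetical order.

I-1 ∈ {X^GX^G, X^GX^g}

G/I-1 ? ·: X^GX^G|X^GX^g
G/I-2 aff ·: X^gY
G/II-1 ? I-1×I-2: X^GY|X^gY
G/II-2 un I-1×I-2: X^GY
⇒ G over [I-1,I-2,II-1,II-2]: 3 consistent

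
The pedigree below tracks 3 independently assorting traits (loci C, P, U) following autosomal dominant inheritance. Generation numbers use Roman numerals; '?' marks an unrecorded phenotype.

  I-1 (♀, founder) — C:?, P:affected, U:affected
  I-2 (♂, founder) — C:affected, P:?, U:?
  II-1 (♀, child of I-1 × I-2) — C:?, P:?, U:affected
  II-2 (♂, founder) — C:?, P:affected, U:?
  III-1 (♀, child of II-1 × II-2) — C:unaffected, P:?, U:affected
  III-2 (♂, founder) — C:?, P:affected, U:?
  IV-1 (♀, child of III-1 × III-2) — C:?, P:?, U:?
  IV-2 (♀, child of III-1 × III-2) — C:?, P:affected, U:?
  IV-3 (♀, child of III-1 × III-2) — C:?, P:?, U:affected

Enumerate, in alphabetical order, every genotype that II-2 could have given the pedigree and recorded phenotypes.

II-2 ∈ {Cc PP UU, Cc PP Uu, Cc PP uu, Cc Pp UU, Cc Pp Uu, Cc Pp uu, cc PP UU, cc PP Uu, cc PP uu, cc Pp UU, cc Pp Uu, cc Pp uu}

C/I-1 ? ·: cc|Cc|CC
C/I-2 aff ·: Cc|CC
C/II-1 ? I-1×I-2: cc|Cc
C/II-2 ? ·: cc|Cc
C/III-1 un II-1×II-2: cc
C/III-2 ? ·: cc|Cc|CC
C/IV-1 ? III-1×III-2: cc|Cc
C/IV-2 ? III-1×III-2: cc|Cc
C/IV-3 ? III-1×III-2: cc|Cc
⇒ C over [I-1,I-2,II-1,II-2,III-1,III-2,IV-1,IV-2,IV-3]: 140 consistent
P/I-1 aff ·: Pp|PP
P/I-2 ? ·: pp|Pp|PP
P/II-1 ? I-1×I-2: pp|Pp|PP
P/II-2 aff ·: Pp|PP
P/III-1 ? II-1×II-2: pp|Pp|PP
P/III-2 aff ·: Pp|PP
P/IV-1 ? III-1×III-2: pp|Pp|PP
P/IV-2 aff III-1×III-2: Pp|PP
P/IV-3 ? III-1×III-2: pp|Pp|PP
⇒ P over [I-1,I-2,II-1,II-2,III-1,III-2,IV-1,IV-2,IV-3]: 665 consistent
U/I-1 aff ·: Uu|UU
U/I-2 ? ·: uu|Uu|UU
U/II-1 aff I-1×I-2: Uu|UU
U/II-2 ? ·: uu|Uu|UU
U/III-1 aff II-1×II-2: Uu|UU
U/III-2 ? ·: uu|Uu|UU
U/IV-1 ? III-1×III-2: uu|Uu|UU
U/IV-2 ? III-1×III-2: uu|Uu|UU
U/IV-3 aff III-1×III-2: Uu|UU
⇒ U over [I-1,I-2,II-1,II-2,III-1,III-2,IV-1,IV-2,IV-3]: 870 consistent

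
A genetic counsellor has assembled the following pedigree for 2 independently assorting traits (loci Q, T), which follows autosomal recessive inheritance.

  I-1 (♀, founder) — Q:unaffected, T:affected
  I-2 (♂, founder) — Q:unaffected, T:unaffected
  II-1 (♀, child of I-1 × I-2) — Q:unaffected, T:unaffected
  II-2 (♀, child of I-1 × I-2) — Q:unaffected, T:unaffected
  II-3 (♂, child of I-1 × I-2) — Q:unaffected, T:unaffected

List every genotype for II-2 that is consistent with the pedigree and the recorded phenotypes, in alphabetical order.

Q/I-1 un ·: QQ|Qq
Q/I-2 un ·: QQ|Qq
Q/II-1 un I-1×I-2: QQ|Qq
Q/II-2 un I-1×I-2: QQ|Qq
Q/II-3 un I-1×I-2: QQ|Qq
⇒ Q over [I-1,I-2,II-1,II-2,II-3]: 25 consistent
T/I-1 aff ·: tt
T/I-2 un ·: TT|Tt
T/II-1 un I-1×I-2: Tt
T/II-2 un I-1×I-2: Tt
T/II-3 un I-1×I-2: Tt
⇒ T over [I-1,I-2,II-1,II-2,II-3]: 2 consistent

II-2 ∈ {QQ Tt, Qq Tt}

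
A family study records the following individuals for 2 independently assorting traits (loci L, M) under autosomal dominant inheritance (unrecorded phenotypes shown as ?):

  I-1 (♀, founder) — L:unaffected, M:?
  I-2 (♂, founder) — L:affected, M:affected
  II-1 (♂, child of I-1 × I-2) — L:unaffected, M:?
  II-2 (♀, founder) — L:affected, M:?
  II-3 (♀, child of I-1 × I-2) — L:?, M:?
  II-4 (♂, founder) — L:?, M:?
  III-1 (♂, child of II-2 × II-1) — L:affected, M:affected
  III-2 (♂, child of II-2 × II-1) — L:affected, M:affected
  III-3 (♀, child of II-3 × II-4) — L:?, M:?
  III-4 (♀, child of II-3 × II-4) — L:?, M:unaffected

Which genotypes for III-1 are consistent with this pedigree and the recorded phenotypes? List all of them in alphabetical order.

L/I-1 un ·: ll
L/I-2 aff ·: Ll
L/II-1 un I-1×I-2: ll
L/II-2 aff ·: Ll|LL
L/II-3 ? I-1×I-2: ll|Ll
L/II-4 ? ·: ll|Ll|LL
L/III-1 aff II-2×II-1: Ll
L/III-2 aff II-2×II-1: Ll
L/III-3 ? II-3×II-4: ll|Ll|LL
L/III-4 ? II-3×II-4: ll|Ll|LL
⇒ L over [I-1,I-2,II-1,II-2,II-3,II-4,III-1,III-2,III-3,III-4]: 46 consistent
M/I-1 ? ·: mm|Mm|MM
M/I-2 aff ·: Mm|MM
M/II-1 ? I-1×I-2: mm|Mm|MM
M/II-2 ? ·: mm|Mm|MM
M/II-3 ? I-1×I-2: mm|Mm
M/II-4 ? ·: mm|Mm
M/III-1 aff II-2×II-1: Mm|MM
M/III-2 aff II-2×II-1: Mm|MM
M/III-3 ? II-3×II-4: mm|Mm|MM
M/III-4 un II-3×II-4: mm
⇒ M over [I-1,I-2,II-1,II-2,II-3,II-4,III-1,III-2,III-3,III-4]: 419 consistent

III-1 ∈ {Ll MM, Ll Mm}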